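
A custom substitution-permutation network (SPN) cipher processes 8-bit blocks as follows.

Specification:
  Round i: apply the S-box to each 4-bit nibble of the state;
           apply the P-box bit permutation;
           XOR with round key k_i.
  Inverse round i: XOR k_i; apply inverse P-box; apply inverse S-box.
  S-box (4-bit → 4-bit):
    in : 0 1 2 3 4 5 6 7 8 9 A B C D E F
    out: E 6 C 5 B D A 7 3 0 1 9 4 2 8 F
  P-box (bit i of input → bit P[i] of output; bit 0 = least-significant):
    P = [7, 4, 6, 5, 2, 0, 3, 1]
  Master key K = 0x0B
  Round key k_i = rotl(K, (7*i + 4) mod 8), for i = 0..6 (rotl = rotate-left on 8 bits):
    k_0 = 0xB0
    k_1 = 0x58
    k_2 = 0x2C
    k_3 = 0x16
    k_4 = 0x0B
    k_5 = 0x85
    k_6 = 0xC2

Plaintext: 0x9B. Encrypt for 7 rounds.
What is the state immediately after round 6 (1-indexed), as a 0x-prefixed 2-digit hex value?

s_0 = plaintext = 0x9B
s_1 = Round(s_0, k_0) = 0x10
s_2 = Round(s_1, k_1) = 0x21
s_3 = Round(s_2, k_2) = 0x76
s_4 = Round(s_3, k_3) = 0x2B
s_5 = Round(s_4, k_4) = 0xA1
s_6 = Round(s_5, k_5) = 0xD1
s_7 = Round(s_6, k_6) = 0x93

0xD1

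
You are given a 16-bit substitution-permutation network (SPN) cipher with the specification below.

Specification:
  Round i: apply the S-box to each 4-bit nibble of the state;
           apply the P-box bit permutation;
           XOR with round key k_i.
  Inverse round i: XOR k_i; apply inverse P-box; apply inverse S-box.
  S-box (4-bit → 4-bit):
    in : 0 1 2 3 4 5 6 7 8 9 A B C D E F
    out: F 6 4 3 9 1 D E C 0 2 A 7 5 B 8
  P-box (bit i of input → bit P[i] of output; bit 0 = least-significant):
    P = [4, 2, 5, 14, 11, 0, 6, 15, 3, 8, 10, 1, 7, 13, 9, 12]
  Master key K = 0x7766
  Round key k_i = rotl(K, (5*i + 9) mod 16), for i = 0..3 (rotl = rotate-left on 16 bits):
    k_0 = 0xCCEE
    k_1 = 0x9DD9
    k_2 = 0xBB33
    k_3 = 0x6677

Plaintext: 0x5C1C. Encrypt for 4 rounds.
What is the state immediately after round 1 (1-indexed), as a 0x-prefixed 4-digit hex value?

0xC913

s_0 = plaintext = 0x5C1C
s_1 = Round(s_0, k_0) = 0xC913
s_2 = Round(s_1, k_1) = 0xBF0C
s_3 = Round(s_2, k_2) = 0x0344
s_4 = Round(s_3, k_3) = 0x9DEF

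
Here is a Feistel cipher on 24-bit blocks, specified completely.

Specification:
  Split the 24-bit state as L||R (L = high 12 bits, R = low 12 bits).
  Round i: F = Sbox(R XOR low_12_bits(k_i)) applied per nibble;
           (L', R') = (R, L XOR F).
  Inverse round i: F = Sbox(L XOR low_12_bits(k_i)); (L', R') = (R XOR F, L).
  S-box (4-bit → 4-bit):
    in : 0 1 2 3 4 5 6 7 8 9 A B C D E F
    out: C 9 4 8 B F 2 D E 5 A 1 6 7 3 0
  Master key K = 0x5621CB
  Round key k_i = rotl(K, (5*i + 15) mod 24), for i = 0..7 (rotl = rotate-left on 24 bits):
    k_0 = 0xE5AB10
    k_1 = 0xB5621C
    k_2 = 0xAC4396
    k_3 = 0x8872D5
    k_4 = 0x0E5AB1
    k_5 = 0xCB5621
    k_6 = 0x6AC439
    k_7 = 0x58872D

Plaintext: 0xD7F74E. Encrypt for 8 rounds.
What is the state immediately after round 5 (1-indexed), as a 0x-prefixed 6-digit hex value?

s_0 = plaintext = 0xD7F74E
s_1 = Round(s_0, k_0) = 0x74EB8C
s_2 = Round(s_1, k_1) = 0xB8C212
s_3 = Round(s_2, k_2) = 0x212267
s_4 = Round(s_3, k_3) = 0x267E06
s_5 = Round(s_4, k_4) = 0xE0697A
s_6 = Round(s_5, k_5) = 0x97AEF7
s_7 = Round(s_6, k_6) = 0xEF7319
s_8 = Round(s_7, k_7) = 0x31957C

0xE0697A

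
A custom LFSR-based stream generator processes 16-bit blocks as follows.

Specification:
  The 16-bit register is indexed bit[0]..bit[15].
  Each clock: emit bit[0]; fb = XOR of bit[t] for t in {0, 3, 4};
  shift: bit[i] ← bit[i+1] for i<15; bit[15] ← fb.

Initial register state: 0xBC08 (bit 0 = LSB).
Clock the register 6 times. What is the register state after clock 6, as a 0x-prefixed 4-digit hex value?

reg_0 = 0xBC08
clock 1: out=0, reg = 0xDE04
clock 2: out=0, reg = 0x6F02
clock 3: out=0, reg = 0x3781
clock 4: out=1, reg = 0x9BC0
clock 5: out=0, reg = 0x4DE0
clock 6: out=0, reg = 0x26F0

0x26F0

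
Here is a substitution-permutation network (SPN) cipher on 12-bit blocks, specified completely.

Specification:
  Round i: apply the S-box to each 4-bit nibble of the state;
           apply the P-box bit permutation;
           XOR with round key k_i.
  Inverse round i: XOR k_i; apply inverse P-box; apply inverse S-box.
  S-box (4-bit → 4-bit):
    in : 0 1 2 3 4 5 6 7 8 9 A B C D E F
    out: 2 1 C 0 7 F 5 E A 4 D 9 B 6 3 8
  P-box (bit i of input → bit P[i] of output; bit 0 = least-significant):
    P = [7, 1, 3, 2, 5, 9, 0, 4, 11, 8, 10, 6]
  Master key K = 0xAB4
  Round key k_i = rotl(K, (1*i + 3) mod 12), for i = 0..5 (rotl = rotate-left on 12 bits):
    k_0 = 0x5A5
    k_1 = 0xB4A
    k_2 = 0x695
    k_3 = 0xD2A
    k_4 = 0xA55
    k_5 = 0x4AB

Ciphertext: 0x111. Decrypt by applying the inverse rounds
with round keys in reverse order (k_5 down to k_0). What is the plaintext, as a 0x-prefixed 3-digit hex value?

0x847

s_0 = ciphertext = 0x111
s_1 = InvRound(s_0, k_5) = 0xDB4
s_2 = InvRound(s_1, k_4) = 0x741
s_3 = InvRound(s_2, k_3) = 0xB4D
s_4 = InvRound(s_3, k_2) = 0x5F6
s_5 = InvRound(s_4, k_1) = 0x6CA
s_6 = InvRound(s_5, k_0) = 0x847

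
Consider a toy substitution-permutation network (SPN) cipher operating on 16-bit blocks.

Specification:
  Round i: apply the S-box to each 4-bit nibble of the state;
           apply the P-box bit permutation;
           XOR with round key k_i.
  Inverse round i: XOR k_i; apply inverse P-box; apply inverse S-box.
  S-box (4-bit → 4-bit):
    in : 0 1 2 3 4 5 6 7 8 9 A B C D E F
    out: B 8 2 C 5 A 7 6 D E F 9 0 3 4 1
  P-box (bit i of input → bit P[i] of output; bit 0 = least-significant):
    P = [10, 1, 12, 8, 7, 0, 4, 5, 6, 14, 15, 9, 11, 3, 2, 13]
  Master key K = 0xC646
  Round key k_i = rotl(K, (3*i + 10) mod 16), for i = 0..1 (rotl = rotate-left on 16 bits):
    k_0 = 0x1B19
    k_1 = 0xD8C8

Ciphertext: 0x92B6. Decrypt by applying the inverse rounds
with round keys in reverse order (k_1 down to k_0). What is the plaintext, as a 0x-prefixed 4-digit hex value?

0x0559

s_0 = ciphertext = 0x92B6
s_1 = InvRound(s_0, k_1) = 0x6032
s_2 = InvRound(s_1, k_0) = 0x0559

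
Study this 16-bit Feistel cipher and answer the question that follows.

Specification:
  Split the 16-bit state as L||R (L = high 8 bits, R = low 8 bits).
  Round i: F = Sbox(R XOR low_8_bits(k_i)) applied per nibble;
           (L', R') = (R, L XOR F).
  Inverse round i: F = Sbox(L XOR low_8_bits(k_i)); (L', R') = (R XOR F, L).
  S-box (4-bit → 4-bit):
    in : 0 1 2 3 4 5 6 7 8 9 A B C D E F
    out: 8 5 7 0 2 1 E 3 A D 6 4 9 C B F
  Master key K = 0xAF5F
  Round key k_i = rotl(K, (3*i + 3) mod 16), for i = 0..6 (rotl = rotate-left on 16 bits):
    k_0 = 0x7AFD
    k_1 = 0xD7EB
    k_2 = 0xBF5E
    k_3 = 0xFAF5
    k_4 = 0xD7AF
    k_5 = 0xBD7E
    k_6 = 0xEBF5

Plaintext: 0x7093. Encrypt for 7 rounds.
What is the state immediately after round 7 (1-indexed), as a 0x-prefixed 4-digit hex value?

0xBC83

s_0 = plaintext = 0x7093
s_1 = Round(s_0, k_0) = 0x939B
s_2 = Round(s_1, k_1) = 0x9BAB
s_3 = Round(s_2, k_2) = 0xAB6A
s_4 = Round(s_3, k_3) = 0x6A74
s_5 = Round(s_4, k_4) = 0x74AE
s_6 = Round(s_5, k_5) = 0xAEBC
s_7 = Round(s_6, k_6) = 0xBC83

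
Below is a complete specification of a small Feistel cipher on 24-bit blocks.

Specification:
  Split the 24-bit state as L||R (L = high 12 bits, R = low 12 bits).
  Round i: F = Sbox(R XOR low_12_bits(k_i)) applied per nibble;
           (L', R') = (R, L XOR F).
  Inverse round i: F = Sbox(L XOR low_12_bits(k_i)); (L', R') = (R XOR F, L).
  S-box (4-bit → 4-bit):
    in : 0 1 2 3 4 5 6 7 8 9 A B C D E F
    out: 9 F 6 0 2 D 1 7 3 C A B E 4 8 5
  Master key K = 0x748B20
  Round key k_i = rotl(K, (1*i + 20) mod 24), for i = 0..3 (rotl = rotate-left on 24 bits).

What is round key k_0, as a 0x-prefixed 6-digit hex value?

0x0748B2

K = 0x748B20
k_0 = rotl(K, (1*0+20) mod 24) = rotl(K, 20) = 0x0748B2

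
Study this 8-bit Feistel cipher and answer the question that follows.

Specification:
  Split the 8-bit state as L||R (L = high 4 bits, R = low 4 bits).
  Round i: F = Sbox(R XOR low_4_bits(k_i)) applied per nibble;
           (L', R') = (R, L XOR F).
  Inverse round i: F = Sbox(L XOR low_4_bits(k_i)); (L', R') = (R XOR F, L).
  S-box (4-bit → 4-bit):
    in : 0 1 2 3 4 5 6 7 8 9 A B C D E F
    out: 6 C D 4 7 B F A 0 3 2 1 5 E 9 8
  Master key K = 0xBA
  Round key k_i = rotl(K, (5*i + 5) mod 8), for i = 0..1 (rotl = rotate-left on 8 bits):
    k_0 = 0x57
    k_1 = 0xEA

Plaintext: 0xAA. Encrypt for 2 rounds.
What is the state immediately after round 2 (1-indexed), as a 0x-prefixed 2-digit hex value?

s_0 = plaintext = 0xAA
s_1 = Round(s_0, k_0) = 0xA4
s_2 = Round(s_1, k_1) = 0x43

0x43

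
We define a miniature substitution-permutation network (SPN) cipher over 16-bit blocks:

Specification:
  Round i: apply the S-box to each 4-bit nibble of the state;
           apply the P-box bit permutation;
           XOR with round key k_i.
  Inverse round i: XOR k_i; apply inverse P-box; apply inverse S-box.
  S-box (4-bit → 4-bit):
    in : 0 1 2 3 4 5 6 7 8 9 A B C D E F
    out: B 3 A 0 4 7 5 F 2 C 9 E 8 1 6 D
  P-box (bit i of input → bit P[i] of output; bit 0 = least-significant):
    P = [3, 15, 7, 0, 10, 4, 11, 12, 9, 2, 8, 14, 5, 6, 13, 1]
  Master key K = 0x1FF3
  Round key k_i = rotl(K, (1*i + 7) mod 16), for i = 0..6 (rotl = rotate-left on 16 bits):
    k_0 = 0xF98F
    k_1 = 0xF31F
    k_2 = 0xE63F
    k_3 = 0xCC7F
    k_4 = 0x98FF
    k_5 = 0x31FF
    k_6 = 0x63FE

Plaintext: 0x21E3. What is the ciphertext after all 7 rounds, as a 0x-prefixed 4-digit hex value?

s_0 = plaintext = 0x21E3
s_1 = Round(s_0, k_0) = 0xF3D9
s_2 = Round(s_1, k_1) = 0xD7BC
s_3 = Round(s_2, k_2) = 0xBD0A
s_4 = Round(s_3, k_3) = 0xFA24
s_5 = Round(s_4, k_4) = 0xEA4D
s_6 = Round(s_5, k_5) = 0x5BB7
s_7 = Round(s_6, k_6) = 0x9A03

0x9A03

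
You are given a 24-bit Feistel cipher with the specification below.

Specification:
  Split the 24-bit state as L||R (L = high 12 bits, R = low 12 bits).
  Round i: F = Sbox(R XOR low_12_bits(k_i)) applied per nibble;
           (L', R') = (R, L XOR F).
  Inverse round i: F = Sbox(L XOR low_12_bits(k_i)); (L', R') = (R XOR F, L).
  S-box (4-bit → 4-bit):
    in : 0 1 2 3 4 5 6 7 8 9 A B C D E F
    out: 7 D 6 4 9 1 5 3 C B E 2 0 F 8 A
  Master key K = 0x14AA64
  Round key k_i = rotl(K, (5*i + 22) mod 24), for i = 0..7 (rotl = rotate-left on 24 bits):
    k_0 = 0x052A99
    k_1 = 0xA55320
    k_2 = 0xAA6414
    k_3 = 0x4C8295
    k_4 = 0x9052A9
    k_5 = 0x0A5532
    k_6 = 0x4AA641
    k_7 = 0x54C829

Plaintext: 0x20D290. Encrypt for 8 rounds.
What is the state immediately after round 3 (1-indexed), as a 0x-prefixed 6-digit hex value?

s_0 = plaintext = 0x20D290
s_1 = Round(s_0, k_0) = 0x290E76
s_2 = Round(s_1, k_1) = 0xE76D85
s_3 = Round(s_2, k_2) = 0xD855CB
s_4 = Round(s_3, k_3) = 0x5CBE9D
s_5 = Round(s_4, k_4) = 0xE9D582
s_6 = Round(s_5, k_5) = 0x5829BA
s_7 = Round(s_6, k_6) = 0x9BAF20
s_8 = Round(s_7, k_7) = 0xF20AC1

0xD855CB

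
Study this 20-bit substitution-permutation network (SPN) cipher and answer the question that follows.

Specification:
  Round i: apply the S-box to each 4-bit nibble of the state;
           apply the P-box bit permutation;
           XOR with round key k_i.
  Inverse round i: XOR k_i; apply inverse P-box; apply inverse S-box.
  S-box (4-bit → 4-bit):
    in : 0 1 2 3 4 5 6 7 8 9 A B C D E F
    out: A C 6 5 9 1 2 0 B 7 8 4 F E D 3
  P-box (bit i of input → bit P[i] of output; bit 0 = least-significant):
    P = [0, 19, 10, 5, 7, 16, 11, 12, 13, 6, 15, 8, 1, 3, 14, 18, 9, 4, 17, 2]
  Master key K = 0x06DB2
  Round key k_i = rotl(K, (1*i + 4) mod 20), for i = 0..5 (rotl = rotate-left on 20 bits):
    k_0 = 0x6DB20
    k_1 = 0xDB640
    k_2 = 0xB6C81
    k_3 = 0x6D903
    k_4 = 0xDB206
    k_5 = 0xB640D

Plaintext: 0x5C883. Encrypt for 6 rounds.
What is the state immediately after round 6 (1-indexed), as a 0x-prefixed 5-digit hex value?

s_0 = plaintext = 0x5C883
s_1 = Round(s_0, k_0) = 0x3ACEB
s_2 = Round(s_1, k_1) = 0xB0980
s_3 = Round(s_2, k_2) = 0x4DC69
s_4 = Round(s_3, k_3) = 0xB3E4E
s_5 = Round(s_4, k_4) = 0xF47A5
s_6 = Round(s_5, k_5) = 0xF761E

0xF761E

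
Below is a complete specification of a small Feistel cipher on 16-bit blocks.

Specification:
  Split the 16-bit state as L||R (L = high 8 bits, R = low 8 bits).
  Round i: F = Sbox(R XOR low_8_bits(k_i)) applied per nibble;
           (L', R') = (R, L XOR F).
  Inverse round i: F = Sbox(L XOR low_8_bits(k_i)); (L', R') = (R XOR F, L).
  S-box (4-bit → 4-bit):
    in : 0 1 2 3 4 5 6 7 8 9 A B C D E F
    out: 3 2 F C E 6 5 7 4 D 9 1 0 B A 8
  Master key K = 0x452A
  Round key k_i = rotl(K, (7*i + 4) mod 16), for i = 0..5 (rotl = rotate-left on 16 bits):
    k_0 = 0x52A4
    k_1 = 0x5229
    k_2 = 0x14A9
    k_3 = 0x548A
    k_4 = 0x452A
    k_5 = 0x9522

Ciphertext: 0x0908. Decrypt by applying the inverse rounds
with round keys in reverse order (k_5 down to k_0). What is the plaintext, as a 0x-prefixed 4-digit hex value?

0x13D5

s_0 = ciphertext = 0x0908
s_1 = InvRound(s_0, k_5) = 0xF909
s_2 = InvRound(s_1, k_4) = 0xB5F9
s_3 = InvRound(s_2, k_3) = 0x31B5
s_4 = InvRound(s_3, k_2) = 0x6131
s_5 = InvRound(s_4, k_1) = 0xD561
s_6 = InvRound(s_5, k_0) = 0x13D5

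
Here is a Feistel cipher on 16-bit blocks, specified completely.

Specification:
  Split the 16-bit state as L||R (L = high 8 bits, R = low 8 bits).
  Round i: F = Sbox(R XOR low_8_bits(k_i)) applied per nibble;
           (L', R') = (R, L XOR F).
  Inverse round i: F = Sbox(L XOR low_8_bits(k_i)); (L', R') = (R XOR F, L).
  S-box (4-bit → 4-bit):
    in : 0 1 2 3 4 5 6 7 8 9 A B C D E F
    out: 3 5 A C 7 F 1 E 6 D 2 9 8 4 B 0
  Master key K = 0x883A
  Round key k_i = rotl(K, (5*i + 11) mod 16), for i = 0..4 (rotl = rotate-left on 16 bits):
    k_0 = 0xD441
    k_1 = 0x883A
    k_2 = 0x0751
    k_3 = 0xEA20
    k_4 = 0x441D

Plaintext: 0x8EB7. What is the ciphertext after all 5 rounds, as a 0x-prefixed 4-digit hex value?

s_0 = plaintext = 0x8EB7
s_1 = Round(s_0, k_0) = 0xB78F
s_2 = Round(s_1, k_1) = 0x8F28
s_3 = Round(s_2, k_2) = 0x2862
s_4 = Round(s_3, k_3) = 0x6252
s_5 = Round(s_4, k_4) = 0x5212

0x5212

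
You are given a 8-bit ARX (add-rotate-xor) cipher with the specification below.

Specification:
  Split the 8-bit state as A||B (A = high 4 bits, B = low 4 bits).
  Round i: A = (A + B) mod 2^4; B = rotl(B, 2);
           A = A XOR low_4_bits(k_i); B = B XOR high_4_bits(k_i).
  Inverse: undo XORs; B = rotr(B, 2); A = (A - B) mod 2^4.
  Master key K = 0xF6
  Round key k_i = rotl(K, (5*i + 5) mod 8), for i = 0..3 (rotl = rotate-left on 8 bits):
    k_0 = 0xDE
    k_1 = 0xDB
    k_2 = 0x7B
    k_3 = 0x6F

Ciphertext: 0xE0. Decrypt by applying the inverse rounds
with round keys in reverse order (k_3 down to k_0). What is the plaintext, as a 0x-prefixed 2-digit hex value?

s_0 = ciphertext = 0xE0
s_1 = InvRound(s_0, k_3) = 0x89
s_2 = InvRound(s_1, k_2) = 0x8B
s_3 = InvRound(s_2, k_1) = 0xA9
s_4 = InvRound(s_3, k_0) = 0x31

0x31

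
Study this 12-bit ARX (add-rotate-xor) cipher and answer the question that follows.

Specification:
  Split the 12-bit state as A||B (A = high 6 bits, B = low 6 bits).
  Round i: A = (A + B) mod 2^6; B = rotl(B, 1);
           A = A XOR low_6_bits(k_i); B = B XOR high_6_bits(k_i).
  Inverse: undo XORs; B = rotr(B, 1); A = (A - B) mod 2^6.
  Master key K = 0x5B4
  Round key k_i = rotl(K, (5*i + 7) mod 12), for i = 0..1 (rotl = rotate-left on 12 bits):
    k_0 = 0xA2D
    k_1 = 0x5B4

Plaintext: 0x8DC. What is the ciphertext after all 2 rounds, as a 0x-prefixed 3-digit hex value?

0x5B6

s_0 = plaintext = 0x8DC
s_1 = Round(s_0, k_0) = 0x490
s_2 = Round(s_1, k_1) = 0x5B6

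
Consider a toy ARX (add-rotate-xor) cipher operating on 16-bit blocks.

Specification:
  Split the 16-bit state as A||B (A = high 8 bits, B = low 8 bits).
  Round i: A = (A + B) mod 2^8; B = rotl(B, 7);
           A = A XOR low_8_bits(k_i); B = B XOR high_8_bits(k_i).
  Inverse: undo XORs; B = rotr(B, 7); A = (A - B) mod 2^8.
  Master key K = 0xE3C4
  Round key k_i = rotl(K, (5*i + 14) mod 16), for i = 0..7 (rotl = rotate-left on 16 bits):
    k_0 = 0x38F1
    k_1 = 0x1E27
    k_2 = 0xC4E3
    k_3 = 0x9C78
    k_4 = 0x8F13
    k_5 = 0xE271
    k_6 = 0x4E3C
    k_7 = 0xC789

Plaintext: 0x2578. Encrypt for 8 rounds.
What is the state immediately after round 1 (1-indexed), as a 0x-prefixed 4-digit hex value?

s_0 = plaintext = 0x2578
s_1 = Round(s_0, k_0) = 0x6C04
s_2 = Round(s_1, k_1) = 0x571C
s_3 = Round(s_2, k_2) = 0x90CA
s_4 = Round(s_3, k_3) = 0x22F9
s_5 = Round(s_4, k_4) = 0x0873
s_6 = Round(s_5, k_5) = 0x0A5B
s_7 = Round(s_6, k_6) = 0x59E3
s_8 = Round(s_7, k_7) = 0xB536

0x6C04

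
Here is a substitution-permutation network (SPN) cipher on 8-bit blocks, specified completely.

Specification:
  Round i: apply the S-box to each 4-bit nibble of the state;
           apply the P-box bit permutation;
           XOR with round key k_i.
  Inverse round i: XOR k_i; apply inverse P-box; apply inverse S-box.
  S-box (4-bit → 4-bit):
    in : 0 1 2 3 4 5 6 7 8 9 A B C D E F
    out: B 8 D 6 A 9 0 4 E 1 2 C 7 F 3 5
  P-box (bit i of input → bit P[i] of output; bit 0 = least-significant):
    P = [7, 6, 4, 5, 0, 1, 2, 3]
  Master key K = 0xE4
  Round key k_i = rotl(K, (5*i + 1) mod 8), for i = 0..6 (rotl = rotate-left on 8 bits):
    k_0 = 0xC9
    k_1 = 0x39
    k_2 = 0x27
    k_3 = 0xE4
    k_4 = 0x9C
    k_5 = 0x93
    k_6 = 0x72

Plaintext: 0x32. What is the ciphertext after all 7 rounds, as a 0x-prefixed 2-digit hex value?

0x53

s_0 = plaintext = 0x32
s_1 = Round(s_0, k_0) = 0x7F
s_2 = Round(s_1, k_1) = 0xAD
s_3 = Round(s_2, k_2) = 0xD5
s_4 = Round(s_3, k_3) = 0x4B
s_5 = Round(s_4, k_4) = 0xA6
s_6 = Round(s_5, k_5) = 0x91
s_7 = Round(s_6, k_6) = 0x53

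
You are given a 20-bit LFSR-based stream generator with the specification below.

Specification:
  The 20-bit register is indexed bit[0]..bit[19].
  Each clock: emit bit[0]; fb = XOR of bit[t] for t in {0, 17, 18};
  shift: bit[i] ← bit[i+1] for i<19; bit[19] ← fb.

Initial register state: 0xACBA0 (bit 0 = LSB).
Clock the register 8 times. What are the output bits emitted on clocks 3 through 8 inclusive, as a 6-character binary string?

reg_0 = 0xACBA0
clock 1: out=0, reg = 0xD65D0
clock 2: out=0, reg = 0xEB2E8
clock 3: out=0, reg = 0x75974
clock 4: out=0, reg = 0x3ACBA
clock 5: out=0, reg = 0x9D65D
clock 6: out=1, reg = 0xCEB2E
clock 7: out=0, reg = 0xE7597
clock 8: out=1, reg = 0xF3ACB

000101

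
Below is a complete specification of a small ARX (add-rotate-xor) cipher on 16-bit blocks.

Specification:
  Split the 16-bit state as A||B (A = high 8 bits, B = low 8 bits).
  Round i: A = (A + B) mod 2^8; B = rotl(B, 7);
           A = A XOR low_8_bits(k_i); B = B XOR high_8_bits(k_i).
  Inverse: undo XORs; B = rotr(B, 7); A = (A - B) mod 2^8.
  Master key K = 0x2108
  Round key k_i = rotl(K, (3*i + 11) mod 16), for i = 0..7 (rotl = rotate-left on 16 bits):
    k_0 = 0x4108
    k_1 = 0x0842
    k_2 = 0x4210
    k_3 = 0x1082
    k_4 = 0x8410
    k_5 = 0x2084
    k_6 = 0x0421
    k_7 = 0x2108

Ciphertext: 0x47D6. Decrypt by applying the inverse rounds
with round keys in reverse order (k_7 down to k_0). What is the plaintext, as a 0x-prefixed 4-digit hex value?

s_0 = ciphertext = 0x47D6
s_1 = InvRound(s_0, k_7) = 0x60EF
s_2 = InvRound(s_1, k_6) = 0x6AD7
s_3 = InvRound(s_2, k_5) = 0xFFEF
s_4 = InvRound(s_3, k_4) = 0x19D6
s_5 = InvRound(s_4, k_3) = 0x0E8D
s_6 = InvRound(s_5, k_2) = 0x7F9F
s_7 = InvRound(s_6, k_1) = 0x0E2F
s_8 = InvRound(s_7, k_0) = 0x2ADC

0x2ADC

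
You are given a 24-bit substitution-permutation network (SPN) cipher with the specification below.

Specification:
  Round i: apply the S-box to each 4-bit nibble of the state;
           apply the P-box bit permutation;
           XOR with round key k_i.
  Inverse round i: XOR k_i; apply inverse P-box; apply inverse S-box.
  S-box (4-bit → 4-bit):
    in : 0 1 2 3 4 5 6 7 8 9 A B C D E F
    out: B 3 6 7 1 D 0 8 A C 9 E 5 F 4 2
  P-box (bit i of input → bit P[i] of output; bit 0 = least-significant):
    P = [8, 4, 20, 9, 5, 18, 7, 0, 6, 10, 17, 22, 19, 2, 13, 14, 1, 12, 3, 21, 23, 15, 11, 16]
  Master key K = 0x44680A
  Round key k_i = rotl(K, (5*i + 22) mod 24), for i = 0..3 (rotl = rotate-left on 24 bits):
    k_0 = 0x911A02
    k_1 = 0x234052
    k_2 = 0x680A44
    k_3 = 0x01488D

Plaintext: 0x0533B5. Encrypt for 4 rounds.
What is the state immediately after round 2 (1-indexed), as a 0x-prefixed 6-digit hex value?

s_0 = plaintext = 0x0533B5
s_1 = Round(s_0, k_0) = 0x2EBDCD
s_2 = Round(s_1, k_1) = 0x71AFAE
s_3 = Round(s_2, k_2) = 0x715E67
s_4 = Round(s_3, k_3) = 0x0A3A8F

0x71AFAE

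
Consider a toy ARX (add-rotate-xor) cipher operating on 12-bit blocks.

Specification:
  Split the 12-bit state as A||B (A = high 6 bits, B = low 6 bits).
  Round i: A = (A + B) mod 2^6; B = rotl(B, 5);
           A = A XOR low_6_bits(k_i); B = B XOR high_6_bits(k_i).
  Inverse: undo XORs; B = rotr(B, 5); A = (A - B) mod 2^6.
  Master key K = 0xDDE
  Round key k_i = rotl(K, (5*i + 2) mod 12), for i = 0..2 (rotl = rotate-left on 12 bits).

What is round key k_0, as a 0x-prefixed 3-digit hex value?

K = 0xDDE
k_0 = rotl(K, (5*0+2) mod 12) = rotl(K, 2) = 0x77B

0x77B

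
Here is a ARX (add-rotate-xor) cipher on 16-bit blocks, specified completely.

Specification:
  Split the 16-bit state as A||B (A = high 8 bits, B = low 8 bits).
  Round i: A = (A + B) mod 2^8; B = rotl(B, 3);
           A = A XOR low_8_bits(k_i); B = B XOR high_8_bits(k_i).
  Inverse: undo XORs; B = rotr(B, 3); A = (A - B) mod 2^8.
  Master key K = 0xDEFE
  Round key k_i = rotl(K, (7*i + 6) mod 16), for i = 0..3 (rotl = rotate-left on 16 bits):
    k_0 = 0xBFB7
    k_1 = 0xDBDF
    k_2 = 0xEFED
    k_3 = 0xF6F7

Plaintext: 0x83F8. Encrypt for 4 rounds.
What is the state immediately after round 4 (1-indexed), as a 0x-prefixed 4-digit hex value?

0x7A8F

s_0 = plaintext = 0x83F8
s_1 = Round(s_0, k_0) = 0xCC78
s_2 = Round(s_1, k_1) = 0x9B18
s_3 = Round(s_2, k_2) = 0x5E2F
s_4 = Round(s_3, k_3) = 0x7A8F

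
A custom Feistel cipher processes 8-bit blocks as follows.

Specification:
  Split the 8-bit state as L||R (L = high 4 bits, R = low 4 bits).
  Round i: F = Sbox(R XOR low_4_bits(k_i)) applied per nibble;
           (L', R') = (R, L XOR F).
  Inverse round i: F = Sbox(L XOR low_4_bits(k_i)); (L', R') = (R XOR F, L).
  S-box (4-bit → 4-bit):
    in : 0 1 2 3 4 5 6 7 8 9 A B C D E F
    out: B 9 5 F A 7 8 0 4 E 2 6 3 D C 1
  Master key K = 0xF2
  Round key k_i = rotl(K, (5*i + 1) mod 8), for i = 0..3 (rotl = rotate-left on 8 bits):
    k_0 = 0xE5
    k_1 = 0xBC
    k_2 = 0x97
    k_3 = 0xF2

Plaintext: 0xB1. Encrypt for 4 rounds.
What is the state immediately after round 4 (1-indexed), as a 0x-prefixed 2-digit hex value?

0x7B

s_0 = plaintext = 0xB1
s_1 = Round(s_0, k_0) = 0x11
s_2 = Round(s_1, k_1) = 0x1C
s_3 = Round(s_2, k_2) = 0xC7
s_4 = Round(s_3, k_3) = 0x7B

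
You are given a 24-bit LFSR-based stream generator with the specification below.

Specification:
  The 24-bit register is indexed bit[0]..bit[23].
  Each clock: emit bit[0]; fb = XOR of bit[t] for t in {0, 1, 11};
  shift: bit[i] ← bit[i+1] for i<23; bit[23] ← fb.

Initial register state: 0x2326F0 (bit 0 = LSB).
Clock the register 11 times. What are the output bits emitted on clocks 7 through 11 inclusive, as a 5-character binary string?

reg_0 = 0x2326F0
clock 1: out=0, reg = 0x119378
clock 2: out=0, reg = 0x08C9BC
clock 3: out=0, reg = 0x8464DE
clock 4: out=0, reg = 0xC2326F
clock 5: out=1, reg = 0x611937
clock 6: out=1, reg = 0xB08C9B
clock 7: out=1, reg = 0xD8464D
clock 8: out=1, reg = 0xEC2326
clock 9: out=0, reg = 0xF61193
clock 10: out=1, reg = 0x7B08C9
clock 11: out=1, reg = 0x3D8464

11011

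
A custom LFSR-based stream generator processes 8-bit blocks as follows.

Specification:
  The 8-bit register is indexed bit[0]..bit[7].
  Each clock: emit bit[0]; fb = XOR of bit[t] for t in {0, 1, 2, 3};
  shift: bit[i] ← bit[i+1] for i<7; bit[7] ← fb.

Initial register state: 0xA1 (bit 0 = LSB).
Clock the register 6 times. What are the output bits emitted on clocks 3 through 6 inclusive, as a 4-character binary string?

reg_0 = 0xA1
clock 1: out=1, reg = 0xD0
clock 2: out=0, reg = 0x68
clock 3: out=0, reg = 0xB4
clock 4: out=0, reg = 0xDA
clock 5: out=0, reg = 0x6D
clock 6: out=1, reg = 0xB6

0001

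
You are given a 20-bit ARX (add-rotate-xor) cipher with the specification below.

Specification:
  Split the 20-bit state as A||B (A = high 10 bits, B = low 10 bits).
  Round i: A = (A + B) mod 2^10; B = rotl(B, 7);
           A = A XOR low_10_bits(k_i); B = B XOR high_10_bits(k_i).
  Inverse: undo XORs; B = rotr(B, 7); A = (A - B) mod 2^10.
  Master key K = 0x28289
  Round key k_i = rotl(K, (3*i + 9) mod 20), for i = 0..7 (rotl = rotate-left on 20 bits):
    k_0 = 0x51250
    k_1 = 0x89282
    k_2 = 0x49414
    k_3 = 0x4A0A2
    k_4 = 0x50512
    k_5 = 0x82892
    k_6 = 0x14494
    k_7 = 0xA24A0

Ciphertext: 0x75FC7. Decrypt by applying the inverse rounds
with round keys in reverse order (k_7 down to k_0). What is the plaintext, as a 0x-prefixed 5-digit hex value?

0xC27DC

s_0 = ciphertext = 0x75FC7
s_1 = InvRound(s_0, k_7) = 0xC1672
s_2 = InvRound(s_1, k_6) = 0x9D51C
s_3 = InvRound(s_2, k_5) = 0x8C4B6
s_4 = InvRound(s_3, k_4) = 0xDA3BB
s_5 = InvRound(s_4, k_3) = 0xCB49D
s_6 = InvRound(s_5, k_2) = 0x5D9C3
s_7 = InvRound(s_6, k_1) = 0x2D73F
s_8 = InvRound(s_7, k_0) = 0xC27DC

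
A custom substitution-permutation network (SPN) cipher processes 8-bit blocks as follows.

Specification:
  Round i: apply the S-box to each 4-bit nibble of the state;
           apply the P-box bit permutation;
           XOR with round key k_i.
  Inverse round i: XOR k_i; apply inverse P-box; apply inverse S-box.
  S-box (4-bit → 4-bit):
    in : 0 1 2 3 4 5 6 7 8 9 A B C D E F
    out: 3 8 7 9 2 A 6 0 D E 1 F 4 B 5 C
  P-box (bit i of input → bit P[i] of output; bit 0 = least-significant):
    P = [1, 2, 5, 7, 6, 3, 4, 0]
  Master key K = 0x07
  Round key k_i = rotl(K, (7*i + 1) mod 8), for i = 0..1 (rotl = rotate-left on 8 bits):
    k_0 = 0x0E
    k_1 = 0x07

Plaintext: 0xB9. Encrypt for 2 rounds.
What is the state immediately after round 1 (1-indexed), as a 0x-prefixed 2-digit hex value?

0xF3

s_0 = plaintext = 0xB9
s_1 = Round(s_0, k_0) = 0xF3
s_2 = Round(s_1, k_1) = 0x94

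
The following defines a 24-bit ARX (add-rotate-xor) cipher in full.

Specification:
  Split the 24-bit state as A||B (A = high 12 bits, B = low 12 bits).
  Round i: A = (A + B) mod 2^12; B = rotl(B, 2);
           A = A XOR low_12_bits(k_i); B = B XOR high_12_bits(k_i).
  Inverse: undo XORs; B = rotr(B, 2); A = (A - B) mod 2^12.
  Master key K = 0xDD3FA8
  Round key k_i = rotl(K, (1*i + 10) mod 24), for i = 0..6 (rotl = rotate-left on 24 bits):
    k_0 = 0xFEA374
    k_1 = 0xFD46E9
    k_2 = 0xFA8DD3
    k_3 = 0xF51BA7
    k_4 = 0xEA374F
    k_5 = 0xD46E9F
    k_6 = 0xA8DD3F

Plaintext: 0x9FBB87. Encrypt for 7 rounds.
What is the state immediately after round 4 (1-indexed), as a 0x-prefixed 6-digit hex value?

0x0291BA

s_0 = plaintext = 0x9FBB87
s_1 = Round(s_0, k_0) = 0x6F61F4
s_2 = Round(s_1, k_1) = 0xE03804
s_3 = Round(s_2, k_2) = 0xBD4FBA
s_4 = Round(s_3, k_3) = 0x0291BA
s_5 = Round(s_4, k_4) = 0x6AC84B
s_6 = Round(s_5, k_5) = 0x068C68
s_7 = Round(s_6, k_6) = 0x1EFB2E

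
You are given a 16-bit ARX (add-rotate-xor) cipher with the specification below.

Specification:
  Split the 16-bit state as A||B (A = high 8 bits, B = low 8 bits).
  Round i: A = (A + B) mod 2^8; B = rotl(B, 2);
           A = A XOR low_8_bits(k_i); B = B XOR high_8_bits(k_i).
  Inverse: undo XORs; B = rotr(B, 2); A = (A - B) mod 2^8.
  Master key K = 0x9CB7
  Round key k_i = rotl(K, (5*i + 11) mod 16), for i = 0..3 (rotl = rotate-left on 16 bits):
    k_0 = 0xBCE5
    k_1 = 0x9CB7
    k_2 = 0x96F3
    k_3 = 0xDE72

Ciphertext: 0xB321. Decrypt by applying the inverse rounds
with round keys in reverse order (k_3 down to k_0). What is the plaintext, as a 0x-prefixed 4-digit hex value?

0x0743

s_0 = ciphertext = 0xB321
s_1 = InvRound(s_0, k_3) = 0xC2FF
s_2 = InvRound(s_1, k_2) = 0xD75A
s_3 = InvRound(s_2, k_1) = 0xAFB1
s_4 = InvRound(s_3, k_0) = 0x0743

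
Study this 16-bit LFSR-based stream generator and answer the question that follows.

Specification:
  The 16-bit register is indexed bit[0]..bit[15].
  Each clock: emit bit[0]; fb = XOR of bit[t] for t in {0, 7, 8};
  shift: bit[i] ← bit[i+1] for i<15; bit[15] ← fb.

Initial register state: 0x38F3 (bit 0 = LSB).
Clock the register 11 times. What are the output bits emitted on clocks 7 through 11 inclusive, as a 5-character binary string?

reg_0 = 0x38F3
clock 1: out=1, reg = 0x1C79
clock 2: out=1, reg = 0x8E3C
clock 3: out=0, reg = 0x471E
clock 4: out=0, reg = 0xA38F
clock 5: out=1, reg = 0xD1C7
clock 6: out=1, reg = 0xE8E3
clock 7: out=1, reg = 0x7471
clock 8: out=1, reg = 0xBA38
clock 9: out=0, reg = 0x5D1C
clock 10: out=0, reg = 0xAE8E
clock 11: out=0, reg = 0xD747

11000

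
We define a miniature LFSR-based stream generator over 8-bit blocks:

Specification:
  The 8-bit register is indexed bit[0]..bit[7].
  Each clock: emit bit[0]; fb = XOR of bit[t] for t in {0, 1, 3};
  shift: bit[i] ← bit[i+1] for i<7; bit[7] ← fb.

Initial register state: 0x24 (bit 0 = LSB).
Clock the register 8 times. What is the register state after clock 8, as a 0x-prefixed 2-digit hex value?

0x72

reg_0 = 0x24
clock 1: out=0, reg = 0x12
clock 2: out=0, reg = 0x89
clock 3: out=1, reg = 0x44
clock 4: out=0, reg = 0x22
clock 5: out=0, reg = 0x91
clock 6: out=1, reg = 0xC8
clock 7: out=0, reg = 0xE4
clock 8: out=0, reg = 0x72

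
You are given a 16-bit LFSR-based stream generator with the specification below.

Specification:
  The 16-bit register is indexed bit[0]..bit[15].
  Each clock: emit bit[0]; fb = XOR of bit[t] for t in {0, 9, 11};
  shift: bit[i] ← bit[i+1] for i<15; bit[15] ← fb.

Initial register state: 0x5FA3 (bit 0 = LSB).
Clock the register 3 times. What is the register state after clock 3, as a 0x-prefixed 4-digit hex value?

reg_0 = 0x5FA3
clock 1: out=1, reg = 0xAFD1
clock 2: out=1, reg = 0xD7E8
clock 3: out=0, reg = 0xEBF4

0xEBF4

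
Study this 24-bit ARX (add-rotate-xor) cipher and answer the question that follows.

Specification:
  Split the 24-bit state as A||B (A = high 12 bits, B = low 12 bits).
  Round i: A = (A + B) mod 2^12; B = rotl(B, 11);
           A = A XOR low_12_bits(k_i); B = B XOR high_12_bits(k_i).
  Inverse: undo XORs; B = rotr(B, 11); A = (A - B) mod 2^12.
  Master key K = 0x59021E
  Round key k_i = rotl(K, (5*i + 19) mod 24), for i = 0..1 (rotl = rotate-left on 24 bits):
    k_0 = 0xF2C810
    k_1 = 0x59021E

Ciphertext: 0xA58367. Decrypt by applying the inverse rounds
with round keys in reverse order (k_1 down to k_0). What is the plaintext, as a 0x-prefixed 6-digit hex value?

s_0 = ciphertext = 0xA58367
s_1 = InvRound(s_0, k_1) = 0xA58DEE
s_2 = InvRound(s_1, k_0) = 0xCC4584

0xCC4584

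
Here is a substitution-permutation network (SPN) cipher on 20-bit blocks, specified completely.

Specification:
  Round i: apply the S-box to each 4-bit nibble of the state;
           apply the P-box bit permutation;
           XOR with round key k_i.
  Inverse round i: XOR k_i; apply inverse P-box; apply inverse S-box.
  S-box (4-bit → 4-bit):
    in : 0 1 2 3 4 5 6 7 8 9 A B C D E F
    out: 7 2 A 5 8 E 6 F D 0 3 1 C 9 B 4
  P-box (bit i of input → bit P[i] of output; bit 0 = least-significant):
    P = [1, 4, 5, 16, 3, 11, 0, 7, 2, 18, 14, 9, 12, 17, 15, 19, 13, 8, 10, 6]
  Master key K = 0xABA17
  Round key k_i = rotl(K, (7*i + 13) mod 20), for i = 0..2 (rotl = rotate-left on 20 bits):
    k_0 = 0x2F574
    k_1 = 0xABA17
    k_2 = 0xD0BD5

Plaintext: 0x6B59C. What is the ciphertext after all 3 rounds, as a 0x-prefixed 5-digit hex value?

s_0 = plaintext = 0x6B59C
s_1 = Round(s_0, k_0) = 0x7A254
s_2 = Round(s_1, k_1) = 0xD85D6
s_3 = Round(s_2, k_2) = 0x1F92D

0x1F92D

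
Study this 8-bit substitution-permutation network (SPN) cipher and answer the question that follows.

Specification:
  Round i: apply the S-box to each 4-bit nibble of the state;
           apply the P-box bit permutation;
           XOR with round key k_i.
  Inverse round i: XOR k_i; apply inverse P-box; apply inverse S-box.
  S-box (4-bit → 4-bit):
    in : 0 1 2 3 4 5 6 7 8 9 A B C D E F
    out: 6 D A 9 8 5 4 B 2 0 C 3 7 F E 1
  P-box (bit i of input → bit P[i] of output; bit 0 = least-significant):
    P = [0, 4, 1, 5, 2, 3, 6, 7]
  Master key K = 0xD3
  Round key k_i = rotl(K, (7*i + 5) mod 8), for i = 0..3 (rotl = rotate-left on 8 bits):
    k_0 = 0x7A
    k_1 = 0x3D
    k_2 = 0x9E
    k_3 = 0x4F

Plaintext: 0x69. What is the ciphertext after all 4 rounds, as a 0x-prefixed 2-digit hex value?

0x46

s_0 = plaintext = 0x69
s_1 = Round(s_0, k_0) = 0x3A
s_2 = Round(s_1, k_1) = 0x9B
s_3 = Round(s_2, k_2) = 0x8F
s_4 = Round(s_3, k_3) = 0x46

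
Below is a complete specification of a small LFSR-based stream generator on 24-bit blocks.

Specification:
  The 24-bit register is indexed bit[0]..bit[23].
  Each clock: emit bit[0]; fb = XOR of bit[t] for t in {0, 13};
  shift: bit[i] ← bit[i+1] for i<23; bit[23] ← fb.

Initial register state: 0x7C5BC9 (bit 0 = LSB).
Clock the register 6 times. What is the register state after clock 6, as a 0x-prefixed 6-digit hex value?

reg_0 = 0x7C5BC9
clock 1: out=1, reg = 0xBE2DE4
clock 2: out=0, reg = 0xDF16F2
clock 3: out=0, reg = 0x6F8B79
clock 4: out=1, reg = 0xB7C5BC
clock 5: out=0, reg = 0x5BE2DE
clock 6: out=0, reg = 0xADF16F

0xADF16F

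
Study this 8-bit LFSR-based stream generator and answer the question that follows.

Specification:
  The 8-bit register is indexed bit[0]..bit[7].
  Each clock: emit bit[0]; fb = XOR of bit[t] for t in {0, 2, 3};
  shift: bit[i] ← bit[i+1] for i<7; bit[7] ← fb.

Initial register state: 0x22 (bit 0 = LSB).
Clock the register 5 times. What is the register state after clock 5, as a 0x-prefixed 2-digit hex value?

0x71

reg_0 = 0x22
clock 1: out=0, reg = 0x11
clock 2: out=1, reg = 0x88
clock 3: out=0, reg = 0xC4
clock 4: out=0, reg = 0xE2
clock 5: out=0, reg = 0x71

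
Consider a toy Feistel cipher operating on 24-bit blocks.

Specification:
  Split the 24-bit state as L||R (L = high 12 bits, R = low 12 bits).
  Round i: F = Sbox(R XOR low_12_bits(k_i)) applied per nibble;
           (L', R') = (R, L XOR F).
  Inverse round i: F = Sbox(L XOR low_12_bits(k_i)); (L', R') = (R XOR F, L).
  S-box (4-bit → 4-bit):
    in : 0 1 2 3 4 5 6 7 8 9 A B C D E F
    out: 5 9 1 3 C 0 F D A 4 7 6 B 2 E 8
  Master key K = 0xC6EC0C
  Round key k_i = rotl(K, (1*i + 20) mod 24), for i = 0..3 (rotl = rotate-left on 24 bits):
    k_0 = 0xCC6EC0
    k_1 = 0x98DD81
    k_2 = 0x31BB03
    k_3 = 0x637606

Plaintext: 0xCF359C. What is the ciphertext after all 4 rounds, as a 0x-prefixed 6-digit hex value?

0x93E072

s_0 = plaintext = 0xCF359C
s_1 = Round(s_0, k_0) = 0x59CAF8
s_2 = Round(s_1, k_1) = 0xAF8848
s_3 = Round(s_2, k_2) = 0x84893E
s_4 = Round(s_3, k_3) = 0x93E072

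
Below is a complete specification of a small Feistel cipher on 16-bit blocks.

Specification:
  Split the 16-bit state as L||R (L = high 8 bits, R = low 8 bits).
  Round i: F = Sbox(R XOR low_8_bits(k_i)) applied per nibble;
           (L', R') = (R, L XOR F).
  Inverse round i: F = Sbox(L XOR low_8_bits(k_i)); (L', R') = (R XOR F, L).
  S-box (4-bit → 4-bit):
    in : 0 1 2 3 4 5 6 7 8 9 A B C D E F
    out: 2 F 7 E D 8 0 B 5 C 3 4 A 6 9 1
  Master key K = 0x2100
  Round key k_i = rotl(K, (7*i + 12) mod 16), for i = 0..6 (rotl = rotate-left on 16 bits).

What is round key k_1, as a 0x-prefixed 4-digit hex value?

0x0801

K = 0x2100
k_0 = rotl(K, (7*0+12) mod 16) = rotl(K, 12) = 0x0210
k_1 = rotl(K, (7*1+12) mod 16) = rotl(K, 3) = 0x0801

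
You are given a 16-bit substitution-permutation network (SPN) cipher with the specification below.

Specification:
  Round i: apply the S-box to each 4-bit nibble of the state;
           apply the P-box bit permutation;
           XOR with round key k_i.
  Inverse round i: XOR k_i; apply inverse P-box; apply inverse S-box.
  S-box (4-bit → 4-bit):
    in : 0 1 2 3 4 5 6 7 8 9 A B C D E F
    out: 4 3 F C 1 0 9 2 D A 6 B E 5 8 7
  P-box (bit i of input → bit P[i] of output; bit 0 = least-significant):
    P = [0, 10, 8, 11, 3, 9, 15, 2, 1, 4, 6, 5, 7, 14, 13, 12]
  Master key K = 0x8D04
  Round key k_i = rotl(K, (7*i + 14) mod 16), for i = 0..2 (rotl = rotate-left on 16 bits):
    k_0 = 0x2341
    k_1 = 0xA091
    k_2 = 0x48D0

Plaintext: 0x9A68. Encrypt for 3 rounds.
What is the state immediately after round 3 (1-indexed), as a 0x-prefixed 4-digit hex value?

s_0 = plaintext = 0x9A68
s_1 = Round(s_0, k_0) = 0x7A1C
s_2 = Round(s_1, k_1) = 0xEFC9
s_3 = Round(s_2, k_2) = 0xD686

0xD686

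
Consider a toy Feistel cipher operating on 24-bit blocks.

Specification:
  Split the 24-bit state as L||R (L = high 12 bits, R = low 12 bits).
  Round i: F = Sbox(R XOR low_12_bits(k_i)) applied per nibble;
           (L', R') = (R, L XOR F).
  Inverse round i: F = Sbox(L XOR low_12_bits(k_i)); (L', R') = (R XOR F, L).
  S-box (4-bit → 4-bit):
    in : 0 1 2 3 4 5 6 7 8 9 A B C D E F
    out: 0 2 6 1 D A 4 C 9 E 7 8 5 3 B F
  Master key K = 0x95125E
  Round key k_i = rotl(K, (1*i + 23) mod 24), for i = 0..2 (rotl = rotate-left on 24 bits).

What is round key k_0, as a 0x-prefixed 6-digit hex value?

K = 0x95125E
k_0 = rotl(K, (1*0+23) mod 24) = rotl(K, 23) = 0x4A892F

0x4A892F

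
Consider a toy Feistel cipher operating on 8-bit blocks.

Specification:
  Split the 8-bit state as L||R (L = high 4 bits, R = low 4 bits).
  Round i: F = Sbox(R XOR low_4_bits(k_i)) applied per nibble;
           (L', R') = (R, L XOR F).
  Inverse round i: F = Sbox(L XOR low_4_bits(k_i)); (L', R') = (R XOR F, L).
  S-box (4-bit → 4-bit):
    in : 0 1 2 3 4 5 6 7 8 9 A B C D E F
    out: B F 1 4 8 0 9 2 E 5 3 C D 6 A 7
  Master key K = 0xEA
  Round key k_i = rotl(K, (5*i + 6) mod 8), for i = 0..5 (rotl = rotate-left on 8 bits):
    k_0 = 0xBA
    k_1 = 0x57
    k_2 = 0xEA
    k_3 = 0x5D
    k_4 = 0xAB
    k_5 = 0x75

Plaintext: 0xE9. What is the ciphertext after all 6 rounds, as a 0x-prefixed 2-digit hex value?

s_0 = plaintext = 0xE9
s_1 = Round(s_0, k_0) = 0x9A
s_2 = Round(s_1, k_1) = 0xAF
s_3 = Round(s_2, k_2) = 0xFA
s_4 = Round(s_3, k_3) = 0xAD
s_5 = Round(s_4, k_4) = 0xD3
s_6 = Round(s_5, k_5) = 0x34

0x34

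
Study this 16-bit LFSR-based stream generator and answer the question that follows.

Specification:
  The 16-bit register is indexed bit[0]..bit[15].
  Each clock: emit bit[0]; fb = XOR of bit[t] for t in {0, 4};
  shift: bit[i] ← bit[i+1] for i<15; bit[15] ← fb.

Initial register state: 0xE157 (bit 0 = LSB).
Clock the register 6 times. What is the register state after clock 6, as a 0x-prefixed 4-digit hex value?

reg_0 = 0xE157
clock 1: out=1, reg = 0x70AB
clock 2: out=1, reg = 0xB855
clock 3: out=1, reg = 0x5C2A
clock 4: out=0, reg = 0x2E15
clock 5: out=1, reg = 0x170A
clock 6: out=0, reg = 0x0B85

0x0B85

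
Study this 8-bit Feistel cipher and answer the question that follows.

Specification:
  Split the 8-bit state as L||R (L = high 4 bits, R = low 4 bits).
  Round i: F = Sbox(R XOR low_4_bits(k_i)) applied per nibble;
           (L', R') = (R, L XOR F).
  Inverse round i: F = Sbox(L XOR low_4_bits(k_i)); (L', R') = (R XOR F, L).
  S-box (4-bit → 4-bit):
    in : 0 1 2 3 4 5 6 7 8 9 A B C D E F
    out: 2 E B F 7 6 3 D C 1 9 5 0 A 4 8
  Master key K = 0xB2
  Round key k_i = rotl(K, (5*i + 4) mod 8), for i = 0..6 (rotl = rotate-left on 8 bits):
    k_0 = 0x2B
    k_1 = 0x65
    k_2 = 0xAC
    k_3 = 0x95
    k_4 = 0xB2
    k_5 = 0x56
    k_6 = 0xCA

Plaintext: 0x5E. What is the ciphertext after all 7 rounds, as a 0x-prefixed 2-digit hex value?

s_0 = plaintext = 0x5E
s_1 = Round(s_0, k_0) = 0xE3
s_2 = Round(s_1, k_1) = 0x3D
s_3 = Round(s_2, k_2) = 0xDD
s_4 = Round(s_3, k_3) = 0xD1
s_5 = Round(s_4, k_4) = 0x12
s_6 = Round(s_5, k_5) = 0x26
s_7 = Round(s_6, k_6) = 0x62

0x62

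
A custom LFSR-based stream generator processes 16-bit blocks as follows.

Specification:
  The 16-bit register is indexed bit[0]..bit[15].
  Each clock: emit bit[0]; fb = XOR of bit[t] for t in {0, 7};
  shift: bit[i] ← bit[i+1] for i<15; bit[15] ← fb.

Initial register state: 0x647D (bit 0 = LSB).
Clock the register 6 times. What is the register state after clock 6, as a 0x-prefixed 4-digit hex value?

0xD591

reg_0 = 0x647D
clock 1: out=1, reg = 0xB23E
clock 2: out=0, reg = 0x591F
clock 3: out=1, reg = 0xAC8F
clock 4: out=1, reg = 0x5647
clock 5: out=1, reg = 0xAB23
clock 6: out=1, reg = 0xD591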